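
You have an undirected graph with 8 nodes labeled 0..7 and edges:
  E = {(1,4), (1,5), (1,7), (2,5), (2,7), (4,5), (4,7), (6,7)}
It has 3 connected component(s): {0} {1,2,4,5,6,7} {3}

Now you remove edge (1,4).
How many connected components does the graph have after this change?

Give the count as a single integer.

Answer: 3

Derivation:
Initial component count: 3
Remove (1,4): not a bridge. Count unchanged: 3.
  After removal, components: {0} {1,2,4,5,6,7} {3}
New component count: 3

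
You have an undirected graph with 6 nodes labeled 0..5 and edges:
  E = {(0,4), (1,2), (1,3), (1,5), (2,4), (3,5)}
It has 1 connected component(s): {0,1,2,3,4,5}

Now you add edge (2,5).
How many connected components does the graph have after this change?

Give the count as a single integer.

Initial component count: 1
Add (2,5): endpoints already in same component. Count unchanged: 1.
New component count: 1

Answer: 1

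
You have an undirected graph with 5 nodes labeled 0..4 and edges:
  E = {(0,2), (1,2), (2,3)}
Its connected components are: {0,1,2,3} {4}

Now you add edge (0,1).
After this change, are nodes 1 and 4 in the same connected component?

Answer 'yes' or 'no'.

Initial components: {0,1,2,3} {4}
Adding edge (0,1): both already in same component {0,1,2,3}. No change.
New components: {0,1,2,3} {4}
Are 1 and 4 in the same component? no

Answer: no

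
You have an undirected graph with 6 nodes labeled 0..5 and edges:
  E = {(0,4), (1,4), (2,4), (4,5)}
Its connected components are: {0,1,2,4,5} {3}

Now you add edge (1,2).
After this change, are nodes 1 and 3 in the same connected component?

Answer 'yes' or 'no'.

Answer: no

Derivation:
Initial components: {0,1,2,4,5} {3}
Adding edge (1,2): both already in same component {0,1,2,4,5}. No change.
New components: {0,1,2,4,5} {3}
Are 1 and 3 in the same component? no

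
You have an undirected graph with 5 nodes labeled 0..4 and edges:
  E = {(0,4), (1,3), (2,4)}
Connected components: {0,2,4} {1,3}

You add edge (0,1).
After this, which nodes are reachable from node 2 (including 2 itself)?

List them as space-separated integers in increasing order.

Answer: 0 1 2 3 4

Derivation:
Before: nodes reachable from 2: {0,2,4}
Adding (0,1): merges 2's component with another. Reachability grows.
After: nodes reachable from 2: {0,1,2,3,4}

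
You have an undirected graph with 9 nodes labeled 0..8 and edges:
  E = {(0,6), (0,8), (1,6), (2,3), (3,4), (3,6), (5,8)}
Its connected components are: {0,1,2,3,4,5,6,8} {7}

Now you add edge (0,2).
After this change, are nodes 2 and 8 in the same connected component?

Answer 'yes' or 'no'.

Answer: yes

Derivation:
Initial components: {0,1,2,3,4,5,6,8} {7}
Adding edge (0,2): both already in same component {0,1,2,3,4,5,6,8}. No change.
New components: {0,1,2,3,4,5,6,8} {7}
Are 2 and 8 in the same component? yes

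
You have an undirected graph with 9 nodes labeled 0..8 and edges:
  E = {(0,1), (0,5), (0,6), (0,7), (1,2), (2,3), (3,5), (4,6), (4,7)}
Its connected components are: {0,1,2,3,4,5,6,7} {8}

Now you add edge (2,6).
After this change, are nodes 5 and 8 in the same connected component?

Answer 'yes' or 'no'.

Answer: no

Derivation:
Initial components: {0,1,2,3,4,5,6,7} {8}
Adding edge (2,6): both already in same component {0,1,2,3,4,5,6,7}. No change.
New components: {0,1,2,3,4,5,6,7} {8}
Are 5 and 8 in the same component? no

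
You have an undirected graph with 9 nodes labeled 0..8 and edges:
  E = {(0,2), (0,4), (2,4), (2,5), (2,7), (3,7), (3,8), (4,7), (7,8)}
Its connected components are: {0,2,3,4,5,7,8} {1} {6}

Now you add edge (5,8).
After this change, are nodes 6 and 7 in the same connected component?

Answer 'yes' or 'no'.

Answer: no

Derivation:
Initial components: {0,2,3,4,5,7,8} {1} {6}
Adding edge (5,8): both already in same component {0,2,3,4,5,7,8}. No change.
New components: {0,2,3,4,5,7,8} {1} {6}
Are 6 and 7 in the same component? no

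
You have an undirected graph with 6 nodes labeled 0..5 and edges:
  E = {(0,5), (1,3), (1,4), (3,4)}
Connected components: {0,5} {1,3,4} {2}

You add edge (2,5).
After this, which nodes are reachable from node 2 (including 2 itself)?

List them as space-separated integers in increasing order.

Before: nodes reachable from 2: {2}
Adding (2,5): merges 2's component with another. Reachability grows.
After: nodes reachable from 2: {0,2,5}

Answer: 0 2 5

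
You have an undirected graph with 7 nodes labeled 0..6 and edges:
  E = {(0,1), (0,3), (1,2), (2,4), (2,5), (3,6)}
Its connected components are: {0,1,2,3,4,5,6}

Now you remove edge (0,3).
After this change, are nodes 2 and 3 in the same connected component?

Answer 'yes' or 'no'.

Answer: no

Derivation:
Initial components: {0,1,2,3,4,5,6}
Removing edge (0,3): it was a bridge — component count 1 -> 2.
New components: {0,1,2,4,5} {3,6}
Are 2 and 3 in the same component? no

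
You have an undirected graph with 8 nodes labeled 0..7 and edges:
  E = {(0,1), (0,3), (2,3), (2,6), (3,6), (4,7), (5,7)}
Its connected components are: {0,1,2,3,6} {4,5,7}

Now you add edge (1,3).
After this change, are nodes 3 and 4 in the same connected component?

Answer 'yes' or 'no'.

Initial components: {0,1,2,3,6} {4,5,7}
Adding edge (1,3): both already in same component {0,1,2,3,6}. No change.
New components: {0,1,2,3,6} {4,5,7}
Are 3 and 4 in the same component? no

Answer: no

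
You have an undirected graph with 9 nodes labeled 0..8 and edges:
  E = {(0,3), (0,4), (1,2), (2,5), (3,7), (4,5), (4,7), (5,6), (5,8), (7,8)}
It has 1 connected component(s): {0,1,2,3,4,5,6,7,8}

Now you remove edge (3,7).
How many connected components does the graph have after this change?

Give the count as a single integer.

Initial component count: 1
Remove (3,7): not a bridge. Count unchanged: 1.
  After removal, components: {0,1,2,3,4,5,6,7,8}
New component count: 1

Answer: 1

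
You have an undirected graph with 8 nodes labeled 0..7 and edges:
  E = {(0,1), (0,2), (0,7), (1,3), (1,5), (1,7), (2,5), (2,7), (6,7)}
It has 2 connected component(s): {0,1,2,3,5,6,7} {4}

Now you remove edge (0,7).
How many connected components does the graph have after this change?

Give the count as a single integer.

Initial component count: 2
Remove (0,7): not a bridge. Count unchanged: 2.
  After removal, components: {0,1,2,3,5,6,7} {4}
New component count: 2

Answer: 2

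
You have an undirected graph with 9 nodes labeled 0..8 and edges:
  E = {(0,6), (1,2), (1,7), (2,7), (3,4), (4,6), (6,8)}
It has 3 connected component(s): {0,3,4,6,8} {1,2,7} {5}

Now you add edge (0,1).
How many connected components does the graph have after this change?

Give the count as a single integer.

Initial component count: 3
Add (0,1): merges two components. Count decreases: 3 -> 2.
New component count: 2

Answer: 2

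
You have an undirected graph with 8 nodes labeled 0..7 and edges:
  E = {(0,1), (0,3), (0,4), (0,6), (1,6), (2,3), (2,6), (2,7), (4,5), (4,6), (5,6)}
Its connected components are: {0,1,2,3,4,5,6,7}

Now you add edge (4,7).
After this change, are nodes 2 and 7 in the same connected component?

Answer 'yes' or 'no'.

Answer: yes

Derivation:
Initial components: {0,1,2,3,4,5,6,7}
Adding edge (4,7): both already in same component {0,1,2,3,4,5,6,7}. No change.
New components: {0,1,2,3,4,5,6,7}
Are 2 and 7 in the same component? yes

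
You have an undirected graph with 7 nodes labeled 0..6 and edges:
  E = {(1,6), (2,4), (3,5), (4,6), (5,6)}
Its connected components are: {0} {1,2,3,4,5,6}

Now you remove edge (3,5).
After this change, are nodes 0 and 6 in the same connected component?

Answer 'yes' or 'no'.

Initial components: {0} {1,2,3,4,5,6}
Removing edge (3,5): it was a bridge — component count 2 -> 3.
New components: {0} {1,2,4,5,6} {3}
Are 0 and 6 in the same component? no

Answer: no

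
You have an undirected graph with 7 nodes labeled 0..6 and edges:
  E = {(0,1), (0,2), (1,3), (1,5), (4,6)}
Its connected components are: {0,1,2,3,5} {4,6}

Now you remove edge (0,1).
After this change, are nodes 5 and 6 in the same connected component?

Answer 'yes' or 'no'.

Answer: no

Derivation:
Initial components: {0,1,2,3,5} {4,6}
Removing edge (0,1): it was a bridge — component count 2 -> 3.
New components: {0,2} {1,3,5} {4,6}
Are 5 and 6 in the same component? no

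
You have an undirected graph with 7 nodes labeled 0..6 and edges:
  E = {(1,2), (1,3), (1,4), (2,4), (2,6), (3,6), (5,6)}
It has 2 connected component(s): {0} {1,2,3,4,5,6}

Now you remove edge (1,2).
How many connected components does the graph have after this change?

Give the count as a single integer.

Initial component count: 2
Remove (1,2): not a bridge. Count unchanged: 2.
  After removal, components: {0} {1,2,3,4,5,6}
New component count: 2

Answer: 2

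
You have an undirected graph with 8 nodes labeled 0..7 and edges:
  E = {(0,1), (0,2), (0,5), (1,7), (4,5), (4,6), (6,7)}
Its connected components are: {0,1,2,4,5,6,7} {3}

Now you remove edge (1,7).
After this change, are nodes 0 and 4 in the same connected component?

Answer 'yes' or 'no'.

Initial components: {0,1,2,4,5,6,7} {3}
Removing edge (1,7): not a bridge — component count unchanged at 2.
New components: {0,1,2,4,5,6,7} {3}
Are 0 and 4 in the same component? yes

Answer: yes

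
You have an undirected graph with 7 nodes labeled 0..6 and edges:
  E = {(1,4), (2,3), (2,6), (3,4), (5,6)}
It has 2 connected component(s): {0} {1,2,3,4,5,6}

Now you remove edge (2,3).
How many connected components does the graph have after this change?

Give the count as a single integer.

Answer: 3

Derivation:
Initial component count: 2
Remove (2,3): it was a bridge. Count increases: 2 -> 3.
  After removal, components: {0} {1,3,4} {2,5,6}
New component count: 3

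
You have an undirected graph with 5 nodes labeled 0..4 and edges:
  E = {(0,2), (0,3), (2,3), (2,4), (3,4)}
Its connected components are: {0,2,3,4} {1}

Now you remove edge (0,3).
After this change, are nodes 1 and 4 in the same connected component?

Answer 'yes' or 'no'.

Initial components: {0,2,3,4} {1}
Removing edge (0,3): not a bridge — component count unchanged at 2.
New components: {0,2,3,4} {1}
Are 1 and 4 in the same component? no

Answer: no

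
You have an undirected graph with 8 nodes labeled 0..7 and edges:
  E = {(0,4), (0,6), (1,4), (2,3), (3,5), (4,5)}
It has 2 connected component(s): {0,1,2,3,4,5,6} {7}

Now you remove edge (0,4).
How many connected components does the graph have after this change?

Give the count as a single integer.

Answer: 3

Derivation:
Initial component count: 2
Remove (0,4): it was a bridge. Count increases: 2 -> 3.
  After removal, components: {0,6} {1,2,3,4,5} {7}
New component count: 3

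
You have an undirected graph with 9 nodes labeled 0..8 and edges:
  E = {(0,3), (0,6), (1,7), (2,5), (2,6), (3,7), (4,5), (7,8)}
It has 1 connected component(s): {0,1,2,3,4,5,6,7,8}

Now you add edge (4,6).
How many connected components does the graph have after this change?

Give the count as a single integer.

Initial component count: 1
Add (4,6): endpoints already in same component. Count unchanged: 1.
New component count: 1

Answer: 1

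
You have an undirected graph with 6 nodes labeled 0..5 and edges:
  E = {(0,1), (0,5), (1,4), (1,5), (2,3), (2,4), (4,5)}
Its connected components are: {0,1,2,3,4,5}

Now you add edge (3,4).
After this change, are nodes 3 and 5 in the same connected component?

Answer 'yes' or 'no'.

Initial components: {0,1,2,3,4,5}
Adding edge (3,4): both already in same component {0,1,2,3,4,5}. No change.
New components: {0,1,2,3,4,5}
Are 3 and 5 in the same component? yes

Answer: yes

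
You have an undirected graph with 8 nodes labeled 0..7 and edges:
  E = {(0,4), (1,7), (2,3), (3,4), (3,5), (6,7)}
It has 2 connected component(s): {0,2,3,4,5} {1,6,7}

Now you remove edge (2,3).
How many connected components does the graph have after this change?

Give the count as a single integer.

Answer: 3

Derivation:
Initial component count: 2
Remove (2,3): it was a bridge. Count increases: 2 -> 3.
  After removal, components: {0,3,4,5} {1,6,7} {2}
New component count: 3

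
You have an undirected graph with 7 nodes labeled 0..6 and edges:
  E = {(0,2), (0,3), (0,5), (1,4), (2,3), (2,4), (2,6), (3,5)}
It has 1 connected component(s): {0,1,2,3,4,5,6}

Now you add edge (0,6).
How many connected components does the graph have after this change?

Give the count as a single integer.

Answer: 1

Derivation:
Initial component count: 1
Add (0,6): endpoints already in same component. Count unchanged: 1.
New component count: 1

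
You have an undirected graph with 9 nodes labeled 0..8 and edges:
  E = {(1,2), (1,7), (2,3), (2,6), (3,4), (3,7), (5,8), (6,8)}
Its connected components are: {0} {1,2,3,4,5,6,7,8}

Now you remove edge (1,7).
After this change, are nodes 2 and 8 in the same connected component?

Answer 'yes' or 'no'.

Answer: yes

Derivation:
Initial components: {0} {1,2,3,4,5,6,7,8}
Removing edge (1,7): not a bridge — component count unchanged at 2.
New components: {0} {1,2,3,4,5,6,7,8}
Are 2 and 8 in the same component? yes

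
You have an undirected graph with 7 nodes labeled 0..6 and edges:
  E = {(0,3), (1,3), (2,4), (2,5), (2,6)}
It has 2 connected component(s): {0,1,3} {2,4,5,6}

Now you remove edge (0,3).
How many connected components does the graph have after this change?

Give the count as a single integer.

Answer: 3

Derivation:
Initial component count: 2
Remove (0,3): it was a bridge. Count increases: 2 -> 3.
  After removal, components: {0} {1,3} {2,4,5,6}
New component count: 3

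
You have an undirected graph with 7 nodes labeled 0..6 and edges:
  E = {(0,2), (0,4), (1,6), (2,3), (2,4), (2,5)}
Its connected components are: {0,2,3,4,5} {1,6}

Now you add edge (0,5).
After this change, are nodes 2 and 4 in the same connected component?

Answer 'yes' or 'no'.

Initial components: {0,2,3,4,5} {1,6}
Adding edge (0,5): both already in same component {0,2,3,4,5}. No change.
New components: {0,2,3,4,5} {1,6}
Are 2 and 4 in the same component? yes

Answer: yes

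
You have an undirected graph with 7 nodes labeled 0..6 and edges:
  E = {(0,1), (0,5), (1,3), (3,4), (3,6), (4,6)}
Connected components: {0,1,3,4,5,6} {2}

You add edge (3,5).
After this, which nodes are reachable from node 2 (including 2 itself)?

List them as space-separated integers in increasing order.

Answer: 2

Derivation:
Before: nodes reachable from 2: {2}
Adding (3,5): both endpoints already in same component. Reachability from 2 unchanged.
After: nodes reachable from 2: {2}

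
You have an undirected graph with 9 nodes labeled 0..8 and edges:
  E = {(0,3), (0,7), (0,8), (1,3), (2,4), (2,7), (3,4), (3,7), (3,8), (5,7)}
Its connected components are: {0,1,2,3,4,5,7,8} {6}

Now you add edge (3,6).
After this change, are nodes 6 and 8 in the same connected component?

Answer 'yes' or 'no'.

Answer: yes

Derivation:
Initial components: {0,1,2,3,4,5,7,8} {6}
Adding edge (3,6): merges {0,1,2,3,4,5,7,8} and {6}.
New components: {0,1,2,3,4,5,6,7,8}
Are 6 and 8 in the same component? yes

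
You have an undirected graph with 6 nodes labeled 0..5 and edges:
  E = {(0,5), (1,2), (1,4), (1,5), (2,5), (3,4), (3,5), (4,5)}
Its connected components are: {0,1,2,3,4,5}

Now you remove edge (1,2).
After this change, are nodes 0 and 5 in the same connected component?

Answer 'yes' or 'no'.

Initial components: {0,1,2,3,4,5}
Removing edge (1,2): not a bridge — component count unchanged at 1.
New components: {0,1,2,3,4,5}
Are 0 and 5 in the same component? yes

Answer: yes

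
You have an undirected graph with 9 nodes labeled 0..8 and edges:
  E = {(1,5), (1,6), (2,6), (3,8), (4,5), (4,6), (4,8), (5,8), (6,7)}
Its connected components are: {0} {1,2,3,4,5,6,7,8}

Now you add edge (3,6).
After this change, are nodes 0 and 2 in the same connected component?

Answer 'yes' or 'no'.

Initial components: {0} {1,2,3,4,5,6,7,8}
Adding edge (3,6): both already in same component {1,2,3,4,5,6,7,8}. No change.
New components: {0} {1,2,3,4,5,6,7,8}
Are 0 and 2 in the same component? no

Answer: no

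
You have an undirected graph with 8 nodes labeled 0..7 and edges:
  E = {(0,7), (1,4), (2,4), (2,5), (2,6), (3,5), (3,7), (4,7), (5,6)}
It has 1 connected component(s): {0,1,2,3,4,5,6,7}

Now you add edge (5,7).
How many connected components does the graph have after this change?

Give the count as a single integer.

Initial component count: 1
Add (5,7): endpoints already in same component. Count unchanged: 1.
New component count: 1

Answer: 1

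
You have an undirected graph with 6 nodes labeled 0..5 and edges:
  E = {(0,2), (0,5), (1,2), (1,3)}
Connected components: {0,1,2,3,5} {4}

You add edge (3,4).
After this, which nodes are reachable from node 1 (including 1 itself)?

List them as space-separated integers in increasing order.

Before: nodes reachable from 1: {0,1,2,3,5}
Adding (3,4): merges 1's component with another. Reachability grows.
After: nodes reachable from 1: {0,1,2,3,4,5}

Answer: 0 1 2 3 4 5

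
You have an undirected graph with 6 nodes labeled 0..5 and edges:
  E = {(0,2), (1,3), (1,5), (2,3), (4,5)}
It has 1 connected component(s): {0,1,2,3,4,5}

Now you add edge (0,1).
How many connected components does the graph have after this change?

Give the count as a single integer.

Answer: 1

Derivation:
Initial component count: 1
Add (0,1): endpoints already in same component. Count unchanged: 1.
New component count: 1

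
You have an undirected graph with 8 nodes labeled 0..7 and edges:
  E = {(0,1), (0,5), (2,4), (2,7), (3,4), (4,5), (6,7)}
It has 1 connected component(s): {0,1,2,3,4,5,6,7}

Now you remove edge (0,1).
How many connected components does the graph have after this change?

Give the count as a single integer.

Initial component count: 1
Remove (0,1): it was a bridge. Count increases: 1 -> 2.
  After removal, components: {0,2,3,4,5,6,7} {1}
New component count: 2

Answer: 2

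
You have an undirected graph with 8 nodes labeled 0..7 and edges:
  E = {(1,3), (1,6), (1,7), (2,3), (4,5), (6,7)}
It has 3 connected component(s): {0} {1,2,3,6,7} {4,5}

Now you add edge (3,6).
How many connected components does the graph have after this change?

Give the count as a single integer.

Answer: 3

Derivation:
Initial component count: 3
Add (3,6): endpoints already in same component. Count unchanged: 3.
New component count: 3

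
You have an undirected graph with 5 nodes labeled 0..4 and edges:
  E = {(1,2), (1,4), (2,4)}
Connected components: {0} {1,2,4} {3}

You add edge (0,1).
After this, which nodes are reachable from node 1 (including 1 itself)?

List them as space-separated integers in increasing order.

Answer: 0 1 2 4

Derivation:
Before: nodes reachable from 1: {1,2,4}
Adding (0,1): merges 1's component with another. Reachability grows.
After: nodes reachable from 1: {0,1,2,4}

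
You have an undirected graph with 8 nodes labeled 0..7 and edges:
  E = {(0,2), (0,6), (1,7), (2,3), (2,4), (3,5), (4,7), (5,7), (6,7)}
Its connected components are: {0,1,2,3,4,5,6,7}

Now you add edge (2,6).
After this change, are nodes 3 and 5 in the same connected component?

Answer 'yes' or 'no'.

Initial components: {0,1,2,3,4,5,6,7}
Adding edge (2,6): both already in same component {0,1,2,3,4,5,6,7}. No change.
New components: {0,1,2,3,4,5,6,7}
Are 3 and 5 in the same component? yes

Answer: yes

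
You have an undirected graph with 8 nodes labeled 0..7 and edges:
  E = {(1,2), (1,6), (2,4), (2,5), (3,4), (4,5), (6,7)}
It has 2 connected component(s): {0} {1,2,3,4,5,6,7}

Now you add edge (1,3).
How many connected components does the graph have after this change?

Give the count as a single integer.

Initial component count: 2
Add (1,3): endpoints already in same component. Count unchanged: 2.
New component count: 2

Answer: 2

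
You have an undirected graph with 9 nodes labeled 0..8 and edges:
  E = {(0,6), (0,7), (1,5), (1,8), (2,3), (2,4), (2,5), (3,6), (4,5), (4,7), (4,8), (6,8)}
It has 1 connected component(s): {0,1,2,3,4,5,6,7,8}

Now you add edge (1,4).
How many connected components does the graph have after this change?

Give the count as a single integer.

Answer: 1

Derivation:
Initial component count: 1
Add (1,4): endpoints already in same component. Count unchanged: 1.
New component count: 1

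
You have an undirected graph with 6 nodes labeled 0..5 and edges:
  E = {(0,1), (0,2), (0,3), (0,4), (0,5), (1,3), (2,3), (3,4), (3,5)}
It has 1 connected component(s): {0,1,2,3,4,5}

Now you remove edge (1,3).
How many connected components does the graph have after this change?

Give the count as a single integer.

Initial component count: 1
Remove (1,3): not a bridge. Count unchanged: 1.
  After removal, components: {0,1,2,3,4,5}
New component count: 1

Answer: 1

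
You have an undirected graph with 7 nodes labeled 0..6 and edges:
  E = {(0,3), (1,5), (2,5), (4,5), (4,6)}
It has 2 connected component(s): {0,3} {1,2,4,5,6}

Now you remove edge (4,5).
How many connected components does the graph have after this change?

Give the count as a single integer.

Initial component count: 2
Remove (4,5): it was a bridge. Count increases: 2 -> 3.
  After removal, components: {0,3} {1,2,5} {4,6}
New component count: 3

Answer: 3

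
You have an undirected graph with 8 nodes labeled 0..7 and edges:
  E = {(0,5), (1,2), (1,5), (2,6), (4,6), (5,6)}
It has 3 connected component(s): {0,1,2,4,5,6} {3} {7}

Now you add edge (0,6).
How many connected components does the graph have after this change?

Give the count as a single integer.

Initial component count: 3
Add (0,6): endpoints already in same component. Count unchanged: 3.
New component count: 3

Answer: 3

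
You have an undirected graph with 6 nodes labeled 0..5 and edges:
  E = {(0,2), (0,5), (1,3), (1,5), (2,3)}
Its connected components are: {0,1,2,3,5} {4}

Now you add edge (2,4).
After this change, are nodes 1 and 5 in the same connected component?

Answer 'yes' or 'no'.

Initial components: {0,1,2,3,5} {4}
Adding edge (2,4): merges {0,1,2,3,5} and {4}.
New components: {0,1,2,3,4,5}
Are 1 and 5 in the same component? yes

Answer: yes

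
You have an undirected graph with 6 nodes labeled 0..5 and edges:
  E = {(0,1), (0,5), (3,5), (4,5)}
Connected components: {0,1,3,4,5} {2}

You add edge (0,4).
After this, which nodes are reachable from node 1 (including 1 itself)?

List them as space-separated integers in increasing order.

Before: nodes reachable from 1: {0,1,3,4,5}
Adding (0,4): both endpoints already in same component. Reachability from 1 unchanged.
After: nodes reachable from 1: {0,1,3,4,5}

Answer: 0 1 3 4 5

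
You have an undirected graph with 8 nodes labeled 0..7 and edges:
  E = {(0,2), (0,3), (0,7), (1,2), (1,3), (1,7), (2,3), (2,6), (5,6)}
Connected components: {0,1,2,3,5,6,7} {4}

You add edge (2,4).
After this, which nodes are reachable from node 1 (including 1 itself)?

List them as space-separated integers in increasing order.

Answer: 0 1 2 3 4 5 6 7

Derivation:
Before: nodes reachable from 1: {0,1,2,3,5,6,7}
Adding (2,4): merges 1's component with another. Reachability grows.
After: nodes reachable from 1: {0,1,2,3,4,5,6,7}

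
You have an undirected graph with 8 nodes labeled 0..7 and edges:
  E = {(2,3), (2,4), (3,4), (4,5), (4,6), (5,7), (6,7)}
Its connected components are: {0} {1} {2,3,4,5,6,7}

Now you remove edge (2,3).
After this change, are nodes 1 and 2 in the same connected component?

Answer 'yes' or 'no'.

Answer: no

Derivation:
Initial components: {0} {1} {2,3,4,5,6,7}
Removing edge (2,3): not a bridge — component count unchanged at 3.
New components: {0} {1} {2,3,4,5,6,7}
Are 1 and 2 in the same component? no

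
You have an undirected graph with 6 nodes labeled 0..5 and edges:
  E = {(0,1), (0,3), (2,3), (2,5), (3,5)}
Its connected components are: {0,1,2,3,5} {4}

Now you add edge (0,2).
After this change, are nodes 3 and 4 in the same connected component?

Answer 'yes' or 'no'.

Answer: no

Derivation:
Initial components: {0,1,2,3,5} {4}
Adding edge (0,2): both already in same component {0,1,2,3,5}. No change.
New components: {0,1,2,3,5} {4}
Are 3 and 4 in the same component? no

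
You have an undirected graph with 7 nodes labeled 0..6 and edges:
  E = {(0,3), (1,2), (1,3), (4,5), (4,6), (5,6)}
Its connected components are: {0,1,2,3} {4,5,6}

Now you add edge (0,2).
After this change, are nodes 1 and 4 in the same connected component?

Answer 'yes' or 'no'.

Answer: no

Derivation:
Initial components: {0,1,2,3} {4,5,6}
Adding edge (0,2): both already in same component {0,1,2,3}. No change.
New components: {0,1,2,3} {4,5,6}
Are 1 and 4 in the same component? no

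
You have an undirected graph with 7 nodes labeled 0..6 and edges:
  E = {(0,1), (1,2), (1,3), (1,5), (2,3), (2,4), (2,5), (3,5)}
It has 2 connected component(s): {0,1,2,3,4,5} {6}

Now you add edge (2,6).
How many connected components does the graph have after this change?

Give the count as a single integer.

Answer: 1

Derivation:
Initial component count: 2
Add (2,6): merges two components. Count decreases: 2 -> 1.
New component count: 1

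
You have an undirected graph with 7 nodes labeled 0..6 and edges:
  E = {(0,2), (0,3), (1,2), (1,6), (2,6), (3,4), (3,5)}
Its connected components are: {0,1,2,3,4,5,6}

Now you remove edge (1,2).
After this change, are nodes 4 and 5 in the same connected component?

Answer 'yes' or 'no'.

Answer: yes

Derivation:
Initial components: {0,1,2,3,4,5,6}
Removing edge (1,2): not a bridge — component count unchanged at 1.
New components: {0,1,2,3,4,5,6}
Are 4 and 5 in the same component? yes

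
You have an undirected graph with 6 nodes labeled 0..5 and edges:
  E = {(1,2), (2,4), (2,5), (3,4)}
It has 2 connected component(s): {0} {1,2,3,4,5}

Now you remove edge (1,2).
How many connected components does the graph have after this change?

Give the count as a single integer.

Initial component count: 2
Remove (1,2): it was a bridge. Count increases: 2 -> 3.
  After removal, components: {0} {1} {2,3,4,5}
New component count: 3

Answer: 3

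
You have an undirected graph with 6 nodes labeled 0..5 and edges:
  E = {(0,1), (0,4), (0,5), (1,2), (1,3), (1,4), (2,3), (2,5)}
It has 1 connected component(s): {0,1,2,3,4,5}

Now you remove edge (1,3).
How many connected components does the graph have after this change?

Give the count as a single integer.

Initial component count: 1
Remove (1,3): not a bridge. Count unchanged: 1.
  After removal, components: {0,1,2,3,4,5}
New component count: 1

Answer: 1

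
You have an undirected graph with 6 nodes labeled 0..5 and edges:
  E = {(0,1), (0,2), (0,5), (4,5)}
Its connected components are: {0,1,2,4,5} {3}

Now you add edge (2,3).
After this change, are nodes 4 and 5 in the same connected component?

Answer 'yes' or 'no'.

Answer: yes

Derivation:
Initial components: {0,1,2,4,5} {3}
Adding edge (2,3): merges {0,1,2,4,5} and {3}.
New components: {0,1,2,3,4,5}
Are 4 and 5 in the same component? yes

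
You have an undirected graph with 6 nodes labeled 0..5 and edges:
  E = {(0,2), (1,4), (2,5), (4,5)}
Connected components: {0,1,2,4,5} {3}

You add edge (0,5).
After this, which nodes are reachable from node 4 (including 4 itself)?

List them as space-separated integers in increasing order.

Before: nodes reachable from 4: {0,1,2,4,5}
Adding (0,5): both endpoints already in same component. Reachability from 4 unchanged.
After: nodes reachable from 4: {0,1,2,4,5}

Answer: 0 1 2 4 5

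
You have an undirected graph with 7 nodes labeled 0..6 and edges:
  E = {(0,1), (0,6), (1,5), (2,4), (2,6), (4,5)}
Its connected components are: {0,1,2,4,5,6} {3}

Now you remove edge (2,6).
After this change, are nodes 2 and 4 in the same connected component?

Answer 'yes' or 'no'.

Initial components: {0,1,2,4,5,6} {3}
Removing edge (2,6): not a bridge — component count unchanged at 2.
New components: {0,1,2,4,5,6} {3}
Are 2 and 4 in the same component? yes

Answer: yes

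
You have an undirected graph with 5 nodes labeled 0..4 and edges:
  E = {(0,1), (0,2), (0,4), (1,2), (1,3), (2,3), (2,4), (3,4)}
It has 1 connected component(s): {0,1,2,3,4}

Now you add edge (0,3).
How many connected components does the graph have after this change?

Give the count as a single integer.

Answer: 1

Derivation:
Initial component count: 1
Add (0,3): endpoints already in same component. Count unchanged: 1.
New component count: 1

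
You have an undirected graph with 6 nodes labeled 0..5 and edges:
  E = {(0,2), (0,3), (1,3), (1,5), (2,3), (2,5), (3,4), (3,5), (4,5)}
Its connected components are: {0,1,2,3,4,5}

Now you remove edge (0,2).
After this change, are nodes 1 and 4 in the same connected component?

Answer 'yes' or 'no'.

Initial components: {0,1,2,3,4,5}
Removing edge (0,2): not a bridge — component count unchanged at 1.
New components: {0,1,2,3,4,5}
Are 1 and 4 in the same component? yes

Answer: yes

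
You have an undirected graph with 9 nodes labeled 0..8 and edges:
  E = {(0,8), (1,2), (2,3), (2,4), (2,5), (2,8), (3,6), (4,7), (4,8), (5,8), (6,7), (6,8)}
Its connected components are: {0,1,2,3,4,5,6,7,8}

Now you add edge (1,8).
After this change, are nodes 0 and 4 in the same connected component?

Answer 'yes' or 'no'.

Answer: yes

Derivation:
Initial components: {0,1,2,3,4,5,6,7,8}
Adding edge (1,8): both already in same component {0,1,2,3,4,5,6,7,8}. No change.
New components: {0,1,2,3,4,5,6,7,8}
Are 0 and 4 in the same component? yes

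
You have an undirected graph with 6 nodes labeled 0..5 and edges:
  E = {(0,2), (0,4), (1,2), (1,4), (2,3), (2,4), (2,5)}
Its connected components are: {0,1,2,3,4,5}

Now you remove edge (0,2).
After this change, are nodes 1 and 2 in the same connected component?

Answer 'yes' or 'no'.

Initial components: {0,1,2,3,4,5}
Removing edge (0,2): not a bridge — component count unchanged at 1.
New components: {0,1,2,3,4,5}
Are 1 and 2 in the same component? yes

Answer: yes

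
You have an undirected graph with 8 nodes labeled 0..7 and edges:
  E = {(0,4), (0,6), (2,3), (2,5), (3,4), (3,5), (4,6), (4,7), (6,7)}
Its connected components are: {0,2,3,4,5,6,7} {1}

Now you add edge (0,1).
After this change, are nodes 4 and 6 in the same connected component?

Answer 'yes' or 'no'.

Initial components: {0,2,3,4,5,6,7} {1}
Adding edge (0,1): merges {0,2,3,4,5,6,7} and {1}.
New components: {0,1,2,3,4,5,6,7}
Are 4 and 6 in the same component? yes

Answer: yes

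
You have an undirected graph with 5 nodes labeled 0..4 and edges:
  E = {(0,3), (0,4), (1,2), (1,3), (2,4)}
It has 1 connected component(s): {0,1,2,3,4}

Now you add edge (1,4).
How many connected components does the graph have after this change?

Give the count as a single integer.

Answer: 1

Derivation:
Initial component count: 1
Add (1,4): endpoints already in same component. Count unchanged: 1.
New component count: 1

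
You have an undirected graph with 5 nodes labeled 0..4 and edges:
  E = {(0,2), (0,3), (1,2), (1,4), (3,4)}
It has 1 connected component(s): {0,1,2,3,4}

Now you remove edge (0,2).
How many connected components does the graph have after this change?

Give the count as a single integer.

Answer: 1

Derivation:
Initial component count: 1
Remove (0,2): not a bridge. Count unchanged: 1.
  After removal, components: {0,1,2,3,4}
New component count: 1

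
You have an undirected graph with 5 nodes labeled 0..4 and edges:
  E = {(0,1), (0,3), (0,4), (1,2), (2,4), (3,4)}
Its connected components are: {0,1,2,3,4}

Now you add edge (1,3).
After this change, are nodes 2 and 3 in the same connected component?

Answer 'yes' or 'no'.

Answer: yes

Derivation:
Initial components: {0,1,2,3,4}
Adding edge (1,3): both already in same component {0,1,2,3,4}. No change.
New components: {0,1,2,3,4}
Are 2 and 3 in the same component? yes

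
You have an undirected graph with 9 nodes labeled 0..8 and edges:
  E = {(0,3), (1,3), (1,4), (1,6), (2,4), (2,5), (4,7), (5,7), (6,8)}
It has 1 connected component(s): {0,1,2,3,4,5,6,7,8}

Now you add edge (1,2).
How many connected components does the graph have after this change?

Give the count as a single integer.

Initial component count: 1
Add (1,2): endpoints already in same component. Count unchanged: 1.
New component count: 1

Answer: 1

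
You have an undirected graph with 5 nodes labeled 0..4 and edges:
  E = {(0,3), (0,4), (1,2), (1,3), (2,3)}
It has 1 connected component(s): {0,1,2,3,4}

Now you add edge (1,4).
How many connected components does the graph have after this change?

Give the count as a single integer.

Answer: 1

Derivation:
Initial component count: 1
Add (1,4): endpoints already in same component. Count unchanged: 1.
New component count: 1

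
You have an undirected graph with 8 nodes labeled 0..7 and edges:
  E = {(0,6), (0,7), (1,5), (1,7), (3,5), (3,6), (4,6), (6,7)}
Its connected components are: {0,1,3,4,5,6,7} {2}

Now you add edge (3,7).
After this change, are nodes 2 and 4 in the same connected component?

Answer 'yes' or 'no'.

Initial components: {0,1,3,4,5,6,7} {2}
Adding edge (3,7): both already in same component {0,1,3,4,5,6,7}. No change.
New components: {0,1,3,4,5,6,7} {2}
Are 2 and 4 in the same component? no

Answer: no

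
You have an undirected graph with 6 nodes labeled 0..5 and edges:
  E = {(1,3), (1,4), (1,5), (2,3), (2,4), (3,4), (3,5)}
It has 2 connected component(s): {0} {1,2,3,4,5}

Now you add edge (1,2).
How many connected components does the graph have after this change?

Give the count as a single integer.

Initial component count: 2
Add (1,2): endpoints already in same component. Count unchanged: 2.
New component count: 2

Answer: 2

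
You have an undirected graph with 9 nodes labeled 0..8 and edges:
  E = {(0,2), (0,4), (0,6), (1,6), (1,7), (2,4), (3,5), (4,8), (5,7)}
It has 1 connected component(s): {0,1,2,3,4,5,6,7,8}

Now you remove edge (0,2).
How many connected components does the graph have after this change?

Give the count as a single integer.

Initial component count: 1
Remove (0,2): not a bridge. Count unchanged: 1.
  After removal, components: {0,1,2,3,4,5,6,7,8}
New component count: 1

Answer: 1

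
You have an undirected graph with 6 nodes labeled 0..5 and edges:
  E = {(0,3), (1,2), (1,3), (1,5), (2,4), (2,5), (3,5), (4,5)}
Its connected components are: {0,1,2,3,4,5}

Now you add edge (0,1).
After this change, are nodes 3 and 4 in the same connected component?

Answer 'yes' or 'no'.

Answer: yes

Derivation:
Initial components: {0,1,2,3,4,5}
Adding edge (0,1): both already in same component {0,1,2,3,4,5}. No change.
New components: {0,1,2,3,4,5}
Are 3 and 4 in the same component? yes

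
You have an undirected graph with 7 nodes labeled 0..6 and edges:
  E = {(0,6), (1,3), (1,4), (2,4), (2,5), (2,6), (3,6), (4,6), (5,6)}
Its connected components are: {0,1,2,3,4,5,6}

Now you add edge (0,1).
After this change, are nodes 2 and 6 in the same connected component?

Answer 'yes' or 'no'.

Answer: yes

Derivation:
Initial components: {0,1,2,3,4,5,6}
Adding edge (0,1): both already in same component {0,1,2,3,4,5,6}. No change.
New components: {0,1,2,3,4,5,6}
Are 2 and 6 in the same component? yes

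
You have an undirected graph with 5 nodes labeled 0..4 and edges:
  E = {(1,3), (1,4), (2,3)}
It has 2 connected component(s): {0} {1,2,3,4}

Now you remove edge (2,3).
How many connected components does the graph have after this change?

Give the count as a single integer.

Answer: 3

Derivation:
Initial component count: 2
Remove (2,3): it was a bridge. Count increases: 2 -> 3.
  After removal, components: {0} {1,3,4} {2}
New component count: 3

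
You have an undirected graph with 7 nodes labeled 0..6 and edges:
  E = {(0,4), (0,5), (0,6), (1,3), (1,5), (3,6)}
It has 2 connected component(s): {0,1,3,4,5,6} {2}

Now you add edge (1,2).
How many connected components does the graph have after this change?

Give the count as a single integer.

Initial component count: 2
Add (1,2): merges two components. Count decreases: 2 -> 1.
New component count: 1

Answer: 1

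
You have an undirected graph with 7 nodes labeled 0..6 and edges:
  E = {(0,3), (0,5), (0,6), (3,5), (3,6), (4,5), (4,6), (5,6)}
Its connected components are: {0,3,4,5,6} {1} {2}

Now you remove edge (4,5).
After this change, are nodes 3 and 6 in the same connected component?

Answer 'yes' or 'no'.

Answer: yes

Derivation:
Initial components: {0,3,4,5,6} {1} {2}
Removing edge (4,5): not a bridge — component count unchanged at 3.
New components: {0,3,4,5,6} {1} {2}
Are 3 and 6 in the same component? yes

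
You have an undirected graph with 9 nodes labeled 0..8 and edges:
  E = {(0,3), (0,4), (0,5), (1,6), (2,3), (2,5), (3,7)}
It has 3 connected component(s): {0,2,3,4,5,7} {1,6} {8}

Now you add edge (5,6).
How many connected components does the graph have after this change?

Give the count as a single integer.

Answer: 2

Derivation:
Initial component count: 3
Add (5,6): merges two components. Count decreases: 3 -> 2.
New component count: 2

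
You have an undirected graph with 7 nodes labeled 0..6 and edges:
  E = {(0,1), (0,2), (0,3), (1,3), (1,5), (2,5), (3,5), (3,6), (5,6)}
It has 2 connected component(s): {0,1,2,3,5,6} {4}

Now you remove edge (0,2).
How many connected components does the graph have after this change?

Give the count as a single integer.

Initial component count: 2
Remove (0,2): not a bridge. Count unchanged: 2.
  After removal, components: {0,1,2,3,5,6} {4}
New component count: 2

Answer: 2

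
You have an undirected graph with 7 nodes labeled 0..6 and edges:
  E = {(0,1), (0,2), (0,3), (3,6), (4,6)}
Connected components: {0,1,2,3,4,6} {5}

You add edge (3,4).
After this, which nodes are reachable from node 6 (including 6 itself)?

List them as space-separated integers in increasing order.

Answer: 0 1 2 3 4 6

Derivation:
Before: nodes reachable from 6: {0,1,2,3,4,6}
Adding (3,4): both endpoints already in same component. Reachability from 6 unchanged.
After: nodes reachable from 6: {0,1,2,3,4,6}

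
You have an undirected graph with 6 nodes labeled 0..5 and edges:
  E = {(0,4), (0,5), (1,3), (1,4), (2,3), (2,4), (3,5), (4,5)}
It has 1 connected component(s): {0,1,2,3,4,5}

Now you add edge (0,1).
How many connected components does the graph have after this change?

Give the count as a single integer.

Answer: 1

Derivation:
Initial component count: 1
Add (0,1): endpoints already in same component. Count unchanged: 1.
New component count: 1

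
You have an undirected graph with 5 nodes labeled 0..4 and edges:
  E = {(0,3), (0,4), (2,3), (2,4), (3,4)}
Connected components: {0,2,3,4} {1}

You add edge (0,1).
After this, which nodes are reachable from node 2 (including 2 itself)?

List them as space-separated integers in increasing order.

Answer: 0 1 2 3 4

Derivation:
Before: nodes reachable from 2: {0,2,3,4}
Adding (0,1): merges 2's component with another. Reachability grows.
After: nodes reachable from 2: {0,1,2,3,4}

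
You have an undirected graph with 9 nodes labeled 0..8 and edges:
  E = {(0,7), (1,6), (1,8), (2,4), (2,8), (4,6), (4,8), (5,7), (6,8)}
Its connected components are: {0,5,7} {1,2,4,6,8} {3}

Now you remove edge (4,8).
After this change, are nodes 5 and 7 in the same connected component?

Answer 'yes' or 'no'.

Answer: yes

Derivation:
Initial components: {0,5,7} {1,2,4,6,8} {3}
Removing edge (4,8): not a bridge — component count unchanged at 3.
New components: {0,5,7} {1,2,4,6,8} {3}
Are 5 and 7 in the same component? yes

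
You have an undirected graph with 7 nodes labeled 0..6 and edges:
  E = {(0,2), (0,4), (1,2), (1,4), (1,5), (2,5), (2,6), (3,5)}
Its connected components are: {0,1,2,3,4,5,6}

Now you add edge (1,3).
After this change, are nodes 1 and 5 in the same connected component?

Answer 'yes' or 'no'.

Initial components: {0,1,2,3,4,5,6}
Adding edge (1,3): both already in same component {0,1,2,3,4,5,6}. No change.
New components: {0,1,2,3,4,5,6}
Are 1 and 5 in the same component? yes

Answer: yes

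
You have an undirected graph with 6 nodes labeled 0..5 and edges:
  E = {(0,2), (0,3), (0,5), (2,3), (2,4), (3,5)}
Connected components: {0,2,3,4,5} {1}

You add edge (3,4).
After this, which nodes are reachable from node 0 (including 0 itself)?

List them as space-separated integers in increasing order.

Before: nodes reachable from 0: {0,2,3,4,5}
Adding (3,4): both endpoints already in same component. Reachability from 0 unchanged.
After: nodes reachable from 0: {0,2,3,4,5}

Answer: 0 2 3 4 5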